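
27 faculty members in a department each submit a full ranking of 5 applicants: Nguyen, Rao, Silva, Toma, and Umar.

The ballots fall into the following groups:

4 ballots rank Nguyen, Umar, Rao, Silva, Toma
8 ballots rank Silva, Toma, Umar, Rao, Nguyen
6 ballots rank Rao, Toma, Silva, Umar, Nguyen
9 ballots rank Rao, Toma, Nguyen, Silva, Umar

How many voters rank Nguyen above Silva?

Ballots ranking Nguyen above Silva: 4+9 = 13.
Ballots ranking Silva above Nguyen: 8+6 = 14.
So 13 of 27 voters prefer Nguyen to Silva.

13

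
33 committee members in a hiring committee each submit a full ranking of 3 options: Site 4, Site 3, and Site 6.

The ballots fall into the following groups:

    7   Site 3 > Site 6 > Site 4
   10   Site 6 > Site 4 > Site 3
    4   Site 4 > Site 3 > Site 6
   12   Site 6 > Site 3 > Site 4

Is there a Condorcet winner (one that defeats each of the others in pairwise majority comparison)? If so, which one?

Site 6

Head-to-head results (33 voters total):
Site 4 vs Site 3: Site 3 wins 19–14.
Site 4 vs Site 6: Site 6 wins 29–4.
Site 3 vs Site 6: Site 6 wins 22–11.
Site 6 beats each rival — Site 4 (29–4), Site 3 (22–11) — so Site 6 is the Condorcet winner.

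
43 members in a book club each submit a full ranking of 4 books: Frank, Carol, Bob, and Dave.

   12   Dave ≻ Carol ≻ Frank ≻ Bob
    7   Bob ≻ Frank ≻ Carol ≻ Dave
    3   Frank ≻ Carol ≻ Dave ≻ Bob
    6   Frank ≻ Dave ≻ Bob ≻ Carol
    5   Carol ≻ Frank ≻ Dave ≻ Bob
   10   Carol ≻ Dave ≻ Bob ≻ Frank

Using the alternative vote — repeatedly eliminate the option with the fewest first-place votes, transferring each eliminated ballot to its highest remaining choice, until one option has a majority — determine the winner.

Round 1: Carol 15, Dave 12, Frank 9, Bob 7. Bob has the fewest and is eliminated.
Round 2: Frank 16, Carol 15, Dave 12. Dave has the fewest and is eliminated.
Round 3: Carol 27, Frank 16. Carol has a majority.

Carol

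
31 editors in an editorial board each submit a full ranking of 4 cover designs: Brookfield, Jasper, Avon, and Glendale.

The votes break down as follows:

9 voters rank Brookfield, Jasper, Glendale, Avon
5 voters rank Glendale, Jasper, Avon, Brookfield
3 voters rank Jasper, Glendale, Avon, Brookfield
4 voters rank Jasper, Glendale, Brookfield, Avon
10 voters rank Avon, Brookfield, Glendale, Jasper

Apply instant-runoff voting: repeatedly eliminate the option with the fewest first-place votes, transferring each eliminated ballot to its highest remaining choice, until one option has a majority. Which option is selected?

Jasper

Round 1: Avon 10, Brookfield 9, Jasper 7, Glendale 5. Glendale has the fewest and is eliminated.
Round 2: Jasper 12, Avon 10, Brookfield 9. Brookfield has the fewest and is eliminated.
Round 3: Jasper 21, Avon 10. Jasper has a majority.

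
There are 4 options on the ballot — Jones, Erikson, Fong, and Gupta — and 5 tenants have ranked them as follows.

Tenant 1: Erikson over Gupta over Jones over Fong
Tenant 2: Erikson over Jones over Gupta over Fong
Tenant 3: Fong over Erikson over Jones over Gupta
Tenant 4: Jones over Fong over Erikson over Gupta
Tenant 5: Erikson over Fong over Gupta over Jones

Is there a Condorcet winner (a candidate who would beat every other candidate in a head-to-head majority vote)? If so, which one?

Erikson

Head-to-head results (5 voters total):
Jones vs Erikson: Erikson wins 4–1.
Jones vs Fong: Jones wins 3–2.
Jones vs Gupta: Jones wins 3–2.
Erikson vs Fong: Erikson wins 3–2.
Erikson vs Gupta: Erikson wins 5–0.
Fong vs Gupta: Fong wins 3–2.
Erikson beats each rival — Jones (4–1), Fong (3–2), Gupta (5–0) — so Erikson is the Condorcet winner.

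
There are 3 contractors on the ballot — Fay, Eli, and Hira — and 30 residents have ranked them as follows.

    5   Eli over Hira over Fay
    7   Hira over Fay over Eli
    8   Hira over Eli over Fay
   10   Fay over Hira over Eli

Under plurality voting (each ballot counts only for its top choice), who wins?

First-place vote totals:
  Fay: 10
  Eli: 5
  Hira: 15
Hira has the most first-place votes.

Hira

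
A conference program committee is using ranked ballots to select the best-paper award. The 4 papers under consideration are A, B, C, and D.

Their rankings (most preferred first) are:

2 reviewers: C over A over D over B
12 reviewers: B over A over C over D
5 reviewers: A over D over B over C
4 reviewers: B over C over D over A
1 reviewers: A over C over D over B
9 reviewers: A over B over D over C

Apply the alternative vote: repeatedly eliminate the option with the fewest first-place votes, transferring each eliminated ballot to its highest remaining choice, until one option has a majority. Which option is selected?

Round 1: B 16, A 15, C 2, D 0. D has the fewest and is eliminated.
Round 2: B 16, A 15, C 2. C has the fewest and is eliminated.
Round 3: A 17, B 16. A has a majority.

A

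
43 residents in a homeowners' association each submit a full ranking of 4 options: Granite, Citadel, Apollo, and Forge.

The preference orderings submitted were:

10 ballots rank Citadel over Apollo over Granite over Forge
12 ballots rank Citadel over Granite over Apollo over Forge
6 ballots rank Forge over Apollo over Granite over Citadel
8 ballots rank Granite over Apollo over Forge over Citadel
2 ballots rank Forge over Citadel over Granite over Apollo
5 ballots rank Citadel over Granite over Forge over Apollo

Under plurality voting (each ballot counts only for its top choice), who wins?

First-place vote totals:
  Granite: 8
  Citadel: 27
  Apollo: 0
  Forge: 8
Citadel has the most first-place votes.

Citadel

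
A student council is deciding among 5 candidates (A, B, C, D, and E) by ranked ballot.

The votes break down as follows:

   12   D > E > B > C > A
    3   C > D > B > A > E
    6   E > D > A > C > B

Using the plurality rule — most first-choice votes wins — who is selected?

First-place vote totals:
  A: 0
  B: 0
  C: 3
  D: 12
  E: 6
D has the most first-place votes.

D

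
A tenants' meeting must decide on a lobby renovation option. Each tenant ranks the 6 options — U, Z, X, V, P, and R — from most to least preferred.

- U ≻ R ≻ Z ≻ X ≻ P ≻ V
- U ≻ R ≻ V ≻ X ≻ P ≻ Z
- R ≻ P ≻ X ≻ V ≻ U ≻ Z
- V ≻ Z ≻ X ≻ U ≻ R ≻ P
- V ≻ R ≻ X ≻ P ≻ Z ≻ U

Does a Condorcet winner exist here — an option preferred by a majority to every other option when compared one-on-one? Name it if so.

Head-to-head results (5 voters total):
U vs Z: U wins 3–2.
U vs X: X wins 3–2.
U vs V: V wins 3–2.
U vs P: U wins 3–2.
U vs R: U wins 3–2.
Z vs X: X wins 3–2.
Z vs V: V wins 4–1.
Z vs P: P wins 3–2.
Z vs R: R wins 4–1.
X vs V: V wins 3–2.
X vs P: X wins 4–1.
X vs R: R wins 4–1.
V vs P: V wins 3–2.
V vs R: R wins 3–2.
P vs R: R wins 5–0.
No candidate beats all others: U beats R beats X beats U, a majority cycle.

No Condorcet winner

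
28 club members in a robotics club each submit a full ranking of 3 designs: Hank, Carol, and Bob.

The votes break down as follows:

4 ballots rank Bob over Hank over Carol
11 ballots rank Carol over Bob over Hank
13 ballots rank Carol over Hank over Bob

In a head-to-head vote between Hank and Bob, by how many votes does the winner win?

Ballots ranking Hank above Bob: 13.
Ballots ranking Bob above Hank: 4+11 = 15.
Bob wins 15–13, a margin of 2.

2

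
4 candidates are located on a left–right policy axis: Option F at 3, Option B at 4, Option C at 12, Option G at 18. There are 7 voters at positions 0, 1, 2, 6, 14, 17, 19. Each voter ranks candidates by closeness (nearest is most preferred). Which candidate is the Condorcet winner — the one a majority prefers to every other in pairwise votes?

With single-peaked preferences on a line, the Condorcet winner is the candidate closest to the median voter.
The median voter (position 6) is closest to Option B at 4.
Check: Option B vs Option C — voters closer to Option B: 4 of 7.

Option B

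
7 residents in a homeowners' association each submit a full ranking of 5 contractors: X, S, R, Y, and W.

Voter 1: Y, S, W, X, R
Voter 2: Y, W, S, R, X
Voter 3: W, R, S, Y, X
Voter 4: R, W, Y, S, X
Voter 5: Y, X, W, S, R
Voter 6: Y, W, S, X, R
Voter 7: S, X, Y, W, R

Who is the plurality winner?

First-place vote totals:
  X: 0
  S: 1
  R: 1
  Y: 4
  W: 1
Y has the most first-place votes.

Y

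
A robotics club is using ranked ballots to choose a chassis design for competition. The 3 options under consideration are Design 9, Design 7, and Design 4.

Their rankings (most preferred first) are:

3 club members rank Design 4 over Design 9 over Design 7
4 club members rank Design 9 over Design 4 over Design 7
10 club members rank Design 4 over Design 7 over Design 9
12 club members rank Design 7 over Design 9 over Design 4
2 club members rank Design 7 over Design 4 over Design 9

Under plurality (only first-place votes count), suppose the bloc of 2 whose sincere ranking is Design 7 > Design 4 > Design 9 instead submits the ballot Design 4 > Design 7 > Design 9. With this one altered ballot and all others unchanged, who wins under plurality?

Design 4

First-place totals with the altered ballot: Design 9 4, Design 7 12, Design 4 15.
The switch changes the winner from Design 7 to Design 4.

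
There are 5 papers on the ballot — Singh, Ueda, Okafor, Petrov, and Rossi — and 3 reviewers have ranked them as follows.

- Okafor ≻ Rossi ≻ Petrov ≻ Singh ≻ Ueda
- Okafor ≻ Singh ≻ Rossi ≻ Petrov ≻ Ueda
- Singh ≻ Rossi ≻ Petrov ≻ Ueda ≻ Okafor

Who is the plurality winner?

Okafor

First-place vote totals:
  Singh: 1
  Ueda: 0
  Okafor: 2
  Petrov: 0
  Rossi: 0
Okafor has the most first-place votes.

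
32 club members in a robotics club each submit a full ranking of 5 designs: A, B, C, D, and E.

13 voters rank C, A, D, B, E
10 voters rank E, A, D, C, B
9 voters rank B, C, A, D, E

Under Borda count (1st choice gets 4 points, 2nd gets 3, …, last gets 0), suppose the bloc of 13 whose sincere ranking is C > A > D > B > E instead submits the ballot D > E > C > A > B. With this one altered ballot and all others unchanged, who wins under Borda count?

Borda totals with the altered ballot: A 61, B 36, C 63, D 81, E 79.
The switch changes the winner from C to D.

D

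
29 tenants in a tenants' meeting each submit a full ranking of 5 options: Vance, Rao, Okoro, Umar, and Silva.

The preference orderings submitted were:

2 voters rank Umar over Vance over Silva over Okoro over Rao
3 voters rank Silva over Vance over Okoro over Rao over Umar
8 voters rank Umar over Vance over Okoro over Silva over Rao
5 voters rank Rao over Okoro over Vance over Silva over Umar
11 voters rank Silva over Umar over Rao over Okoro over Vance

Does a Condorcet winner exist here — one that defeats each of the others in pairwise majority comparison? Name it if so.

None — there is no Condorcet winner

Head-to-head results (29 voters total):
Vance vs Rao: Rao wins 16–13.
Vance vs Okoro: Okoro wins 16–13.
Vance vs Umar: Umar wins 21–8.
Vance vs Silva: Vance wins 15–14.
Rao vs Okoro: Rao wins 16–13.
Rao vs Umar: Umar wins 21–8.
Rao vs Silva: Silva wins 24–5.
Okoro vs Umar: Umar wins 21–8.
Okoro vs Silva: Silva wins 16–13.
Umar vs Silva: Silva wins 19–10.
No candidate beats all others: Vance beats Silva beats Rao beats Vance, a majority cycle.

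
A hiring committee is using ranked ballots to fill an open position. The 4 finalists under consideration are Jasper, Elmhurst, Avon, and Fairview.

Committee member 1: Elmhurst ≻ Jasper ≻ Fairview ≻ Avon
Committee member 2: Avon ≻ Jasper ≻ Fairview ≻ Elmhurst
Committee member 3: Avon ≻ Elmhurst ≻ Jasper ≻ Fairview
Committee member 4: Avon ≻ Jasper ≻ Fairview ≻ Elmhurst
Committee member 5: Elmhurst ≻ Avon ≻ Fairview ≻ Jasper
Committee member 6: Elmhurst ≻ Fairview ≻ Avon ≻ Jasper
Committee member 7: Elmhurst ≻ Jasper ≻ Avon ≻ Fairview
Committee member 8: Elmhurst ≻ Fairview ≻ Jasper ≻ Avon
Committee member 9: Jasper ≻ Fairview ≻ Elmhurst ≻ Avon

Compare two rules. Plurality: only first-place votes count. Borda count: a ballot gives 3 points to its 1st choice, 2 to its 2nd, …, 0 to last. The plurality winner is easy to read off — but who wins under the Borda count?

Elmhurst

Plurality first-place counts: Jasper 1, Elmhurst 5, Avon 3, Fairview 0 → Elmhurst.
Borda totals: Jasper 13, Elmhurst 18, Avon 13, Fairview 10 → Elmhurst.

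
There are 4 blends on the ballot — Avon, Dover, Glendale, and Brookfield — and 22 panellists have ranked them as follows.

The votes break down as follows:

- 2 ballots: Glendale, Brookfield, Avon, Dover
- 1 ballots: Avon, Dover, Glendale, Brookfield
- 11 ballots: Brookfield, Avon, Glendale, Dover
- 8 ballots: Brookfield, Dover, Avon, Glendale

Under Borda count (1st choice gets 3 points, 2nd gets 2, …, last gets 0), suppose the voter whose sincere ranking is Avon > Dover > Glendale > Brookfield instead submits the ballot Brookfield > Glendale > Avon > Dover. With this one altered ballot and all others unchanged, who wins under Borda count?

Brookfield

Borda totals with the altered ballot: Avon 33, Dover 16, Glendale 19, Brookfield 64.
The winner is unchanged: still Brookfield.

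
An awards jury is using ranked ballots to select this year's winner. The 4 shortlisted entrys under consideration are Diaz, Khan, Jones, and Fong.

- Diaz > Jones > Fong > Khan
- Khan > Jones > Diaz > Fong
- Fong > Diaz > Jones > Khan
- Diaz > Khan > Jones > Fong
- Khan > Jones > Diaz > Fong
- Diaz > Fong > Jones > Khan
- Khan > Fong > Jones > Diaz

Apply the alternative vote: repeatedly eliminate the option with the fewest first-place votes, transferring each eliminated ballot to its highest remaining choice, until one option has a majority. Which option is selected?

Round 1: Diaz 3, Khan 3, Fong 1, Jones 0. Jones has the fewest and is eliminated.
Round 2: Diaz 3, Khan 3, Fong 1. Fong has the fewest and is eliminated.
Round 3: Diaz 4, Khan 3. Diaz has a majority.

Diaz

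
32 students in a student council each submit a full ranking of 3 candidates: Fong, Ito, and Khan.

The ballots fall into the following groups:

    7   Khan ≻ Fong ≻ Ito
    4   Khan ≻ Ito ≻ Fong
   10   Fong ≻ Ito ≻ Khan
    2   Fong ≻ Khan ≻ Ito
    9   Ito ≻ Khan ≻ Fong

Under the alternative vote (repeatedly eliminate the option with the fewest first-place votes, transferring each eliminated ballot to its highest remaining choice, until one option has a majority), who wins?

Khan

Round 1: Fong 12, Khan 11, Ito 9. Ito has the fewest and is eliminated.
Round 2: Khan 20, Fong 12. Khan has a majority.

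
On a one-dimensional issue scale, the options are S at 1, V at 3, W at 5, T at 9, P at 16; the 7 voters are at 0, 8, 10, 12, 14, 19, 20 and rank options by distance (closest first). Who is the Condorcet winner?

With single-peaked preferences on a line, the Condorcet winner is the candidate closest to the median voter.
The median voter (position 12) is closest to T at 9.
Check: T vs W — voters closer to T: 6 of 7.

T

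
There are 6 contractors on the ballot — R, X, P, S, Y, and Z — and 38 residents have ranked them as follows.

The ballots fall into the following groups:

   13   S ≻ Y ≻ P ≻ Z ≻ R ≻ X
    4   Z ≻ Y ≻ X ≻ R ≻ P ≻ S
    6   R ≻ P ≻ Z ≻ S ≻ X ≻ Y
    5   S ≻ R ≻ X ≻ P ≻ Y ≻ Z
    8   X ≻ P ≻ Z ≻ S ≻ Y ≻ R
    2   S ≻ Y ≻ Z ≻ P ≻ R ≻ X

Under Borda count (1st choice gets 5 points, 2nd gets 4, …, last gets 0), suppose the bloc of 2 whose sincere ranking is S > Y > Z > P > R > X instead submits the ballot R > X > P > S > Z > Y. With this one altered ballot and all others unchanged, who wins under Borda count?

S

Borda totals with the altered ballot: R 81, X 81, P 115, S 122, Y 81, Z 90.
The winner is unchanged: still S.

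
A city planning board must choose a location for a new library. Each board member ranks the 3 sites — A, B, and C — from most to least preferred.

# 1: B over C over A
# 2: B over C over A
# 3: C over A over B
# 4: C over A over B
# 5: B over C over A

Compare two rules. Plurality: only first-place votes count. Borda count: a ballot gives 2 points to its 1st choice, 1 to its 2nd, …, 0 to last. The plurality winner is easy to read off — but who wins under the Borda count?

C

Plurality first-place counts: A 0, B 3, C 2 → B.
Borda totals: A 2, B 6, C 7 → C.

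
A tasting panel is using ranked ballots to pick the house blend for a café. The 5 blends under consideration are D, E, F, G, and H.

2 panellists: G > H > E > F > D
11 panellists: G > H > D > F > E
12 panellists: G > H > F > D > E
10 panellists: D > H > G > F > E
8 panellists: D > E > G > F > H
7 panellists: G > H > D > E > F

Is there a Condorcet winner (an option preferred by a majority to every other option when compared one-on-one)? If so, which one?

Head-to-head results (50 voters total):
D vs E: D wins 48–2.
D vs F: D wins 36–14.
D vs G: G wins 32–18.
D vs H: H wins 32–18.
E vs F: F wins 33–17.
E vs G: G wins 42–8.
E vs H: H wins 42–8.
F vs G: G wins 50–0.
F vs H: H wins 42–8.
G vs H: G wins 40–10.
G beats each rival — D (32–18), E (42–8), F (50–0), H (40–10) — so G is the Condorcet winner.

G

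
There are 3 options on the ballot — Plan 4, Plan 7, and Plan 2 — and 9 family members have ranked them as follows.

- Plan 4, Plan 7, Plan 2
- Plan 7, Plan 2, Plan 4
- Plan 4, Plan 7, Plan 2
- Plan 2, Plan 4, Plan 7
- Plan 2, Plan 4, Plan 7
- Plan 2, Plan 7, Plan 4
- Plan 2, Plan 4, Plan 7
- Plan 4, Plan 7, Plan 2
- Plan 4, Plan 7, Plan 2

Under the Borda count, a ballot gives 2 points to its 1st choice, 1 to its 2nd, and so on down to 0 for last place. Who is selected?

Plan 4

Borda scores:
  Plan 4: 2 + 0 + 2 + 1 + 1 + 0 + 1 + 2 + 2 = 11
  Plan 7: 1 + 2 + 1 + 0 + 0 + 1 + 0 + 1 + 1 = 7
  Plan 2: 0 + 1 + 0 + 2 + 2 + 2 + 2 + 0 + 0 = 9
Plan 4 has the highest total.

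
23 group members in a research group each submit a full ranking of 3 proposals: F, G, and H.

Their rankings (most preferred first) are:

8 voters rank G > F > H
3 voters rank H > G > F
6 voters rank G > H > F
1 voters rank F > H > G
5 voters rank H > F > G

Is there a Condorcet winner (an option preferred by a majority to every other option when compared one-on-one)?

Head-to-head results (23 voters total):
F vs G: G wins 17–6.
F vs H: H wins 14–9.
G vs H: G wins 14–9.
G beats each rival — F (17–6), H (14–9) — so G is the Condorcet winner.

Yes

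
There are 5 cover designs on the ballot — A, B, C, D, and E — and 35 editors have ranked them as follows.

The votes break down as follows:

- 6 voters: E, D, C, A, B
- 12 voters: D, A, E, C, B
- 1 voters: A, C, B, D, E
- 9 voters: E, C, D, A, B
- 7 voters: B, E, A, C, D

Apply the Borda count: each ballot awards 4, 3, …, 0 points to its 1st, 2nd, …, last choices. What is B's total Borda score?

Borda scores:
  A: 6·1 + 12·3 + 4 + 9·1 + 7·2 = 69
  B: 6·0 + 12·0 + 2 + 9·0 + 7·4 = 30
  C: 6·2 + 12·1 + 3 + 9·3 + 7·1 = 61
  D: 6·3 + 12·4 + 1 + 9·2 + 7·0 = 85
  E: 6·4 + 12·2 + 0 + 9·4 + 7·3 = 105

30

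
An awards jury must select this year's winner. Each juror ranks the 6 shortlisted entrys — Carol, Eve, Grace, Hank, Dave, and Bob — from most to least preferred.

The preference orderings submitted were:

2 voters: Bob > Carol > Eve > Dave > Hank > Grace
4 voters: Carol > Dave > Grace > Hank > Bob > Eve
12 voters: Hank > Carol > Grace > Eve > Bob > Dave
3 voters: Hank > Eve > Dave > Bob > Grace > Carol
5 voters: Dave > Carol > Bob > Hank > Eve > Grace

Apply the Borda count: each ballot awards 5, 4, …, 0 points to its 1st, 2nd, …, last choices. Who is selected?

Borda scores:
  Carol: 2·4 + 4·5 + 12·4 + 3·0 + 5·4 = 96
  Eve: 2·3 + 4·0 + 12·2 + 3·4 + 5·1 = 47
  Grace: 2·0 + 4·3 + 12·3 + 3·1 + 5·0 = 51
  Hank: 2·1 + 4·2 + 12·5 + 3·5 + 5·2 = 95
  Dave: 2·2 + 4·4 + 12·0 + 3·3 + 5·5 = 54
  Bob: 2·5 + 4·1 + 12·1 + 3·2 + 5·3 = 47
Carol has the highest total.

Carol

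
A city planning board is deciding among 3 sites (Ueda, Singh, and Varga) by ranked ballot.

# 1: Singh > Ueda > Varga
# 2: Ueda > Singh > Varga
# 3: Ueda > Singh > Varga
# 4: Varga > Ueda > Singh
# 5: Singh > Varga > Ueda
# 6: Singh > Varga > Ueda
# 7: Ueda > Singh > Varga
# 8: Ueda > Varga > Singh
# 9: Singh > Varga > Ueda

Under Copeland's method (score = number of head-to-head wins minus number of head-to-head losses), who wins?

Pairwise results:
  Ueda vs Singh: Ueda wins 5–4.
  Ueda vs Varga: Ueda wins 5–4.
  Singh vs Varga: Singh wins 7–2.
Copeland scores (wins − losses):
  Ueda: 2 − 0 = 2
  Singh: 1 − 1 = 0
  Varga: 0 − 2 = -2
Ueda has the best Copeland score.

Ueda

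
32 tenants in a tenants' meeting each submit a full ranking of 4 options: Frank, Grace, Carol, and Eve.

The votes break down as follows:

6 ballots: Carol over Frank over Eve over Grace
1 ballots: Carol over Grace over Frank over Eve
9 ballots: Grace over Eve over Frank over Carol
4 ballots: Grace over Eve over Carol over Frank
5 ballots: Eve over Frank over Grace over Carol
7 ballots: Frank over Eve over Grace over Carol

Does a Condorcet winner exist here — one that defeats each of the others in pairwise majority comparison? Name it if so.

Eve

Head-to-head results (32 voters total):
Frank vs Grace: Frank wins 18–14.
Frank vs Carol: Frank wins 21–11.
Frank vs Eve: Eve wins 18–14.
Grace vs Carol: Grace wins 25–7.
Grace vs Eve: Eve wins 18–14.
Carol vs Eve: Eve wins 25–7.
Eve beats each rival — Frank (18–14), Grace (18–14), Carol (25–7) — so Eve is the Condorcet winner.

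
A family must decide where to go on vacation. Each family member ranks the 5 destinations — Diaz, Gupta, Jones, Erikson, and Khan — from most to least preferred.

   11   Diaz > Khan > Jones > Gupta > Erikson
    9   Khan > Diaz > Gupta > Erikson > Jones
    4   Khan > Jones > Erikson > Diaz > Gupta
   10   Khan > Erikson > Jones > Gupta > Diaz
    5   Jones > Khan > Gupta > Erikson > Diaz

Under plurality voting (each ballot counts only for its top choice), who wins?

First-place vote totals:
  Diaz: 11
  Gupta: 0
  Jones: 5
  Erikson: 0
  Khan: 23
Khan has the most first-place votes.

Khan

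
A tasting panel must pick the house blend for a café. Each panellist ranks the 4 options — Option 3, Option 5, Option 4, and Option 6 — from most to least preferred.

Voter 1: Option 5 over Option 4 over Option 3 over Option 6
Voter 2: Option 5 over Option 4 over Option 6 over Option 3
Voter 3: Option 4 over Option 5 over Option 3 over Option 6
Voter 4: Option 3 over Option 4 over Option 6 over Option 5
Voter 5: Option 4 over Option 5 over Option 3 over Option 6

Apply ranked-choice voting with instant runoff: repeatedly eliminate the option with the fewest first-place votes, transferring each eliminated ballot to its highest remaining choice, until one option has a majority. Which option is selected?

Option 4

Round 1: Option 5 2, Option 4 2, Option 3 1, Option 6 0. Option 6 has the fewest and is eliminated.
Round 2: Option 5 2, Option 4 2, Option 3 1. Option 3 has the fewest and is eliminated.
Round 3: Option 4 3, Option 5 2. Option 4 has a majority.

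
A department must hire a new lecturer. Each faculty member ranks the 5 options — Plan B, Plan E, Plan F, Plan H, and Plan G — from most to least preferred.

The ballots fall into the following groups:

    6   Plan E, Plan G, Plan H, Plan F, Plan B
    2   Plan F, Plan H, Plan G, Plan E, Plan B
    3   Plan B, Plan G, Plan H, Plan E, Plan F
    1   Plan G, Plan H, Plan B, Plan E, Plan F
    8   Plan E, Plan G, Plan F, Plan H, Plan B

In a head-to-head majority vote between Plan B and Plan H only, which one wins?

Plan H

Ballots ranking Plan B above Plan H: 3.
Ballots ranking Plan H above Plan B: 6+2+1+8 = 17.
Plan H wins the head-to-head, 17–3.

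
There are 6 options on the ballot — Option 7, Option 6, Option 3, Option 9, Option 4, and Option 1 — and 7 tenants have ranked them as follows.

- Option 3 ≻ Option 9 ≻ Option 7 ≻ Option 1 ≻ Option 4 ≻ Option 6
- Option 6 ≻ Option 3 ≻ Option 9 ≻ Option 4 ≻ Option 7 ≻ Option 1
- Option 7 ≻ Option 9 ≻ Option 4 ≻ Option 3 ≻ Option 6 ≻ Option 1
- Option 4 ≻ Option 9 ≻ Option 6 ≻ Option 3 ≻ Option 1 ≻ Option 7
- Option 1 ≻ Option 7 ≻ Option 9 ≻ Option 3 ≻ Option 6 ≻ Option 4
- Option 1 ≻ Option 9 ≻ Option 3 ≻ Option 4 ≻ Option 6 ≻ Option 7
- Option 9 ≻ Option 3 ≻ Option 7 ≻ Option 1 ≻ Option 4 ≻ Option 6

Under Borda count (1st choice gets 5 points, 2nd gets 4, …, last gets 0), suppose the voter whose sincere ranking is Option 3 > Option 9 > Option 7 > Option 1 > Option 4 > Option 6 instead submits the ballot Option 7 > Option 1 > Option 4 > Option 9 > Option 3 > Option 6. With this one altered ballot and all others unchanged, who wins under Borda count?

Option 9

Borda totals with the altered ballot: Option 7 18, Option 6 11, Option 3 18, Option 9 25, Option 4 16, Option 1 17.
The winner is unchanged: still Option 9.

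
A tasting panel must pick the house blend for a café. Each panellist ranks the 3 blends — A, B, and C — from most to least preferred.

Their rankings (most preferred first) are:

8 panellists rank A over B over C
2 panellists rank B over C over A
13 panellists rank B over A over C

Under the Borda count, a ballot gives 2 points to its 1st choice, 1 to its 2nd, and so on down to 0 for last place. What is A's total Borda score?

Borda scores:
  A: 8·2 + 2·0 + 13·1 = 29
  B: 8·1 + 2·2 + 13·2 = 38
  C: 8·0 + 2·1 + 13·0 = 2

29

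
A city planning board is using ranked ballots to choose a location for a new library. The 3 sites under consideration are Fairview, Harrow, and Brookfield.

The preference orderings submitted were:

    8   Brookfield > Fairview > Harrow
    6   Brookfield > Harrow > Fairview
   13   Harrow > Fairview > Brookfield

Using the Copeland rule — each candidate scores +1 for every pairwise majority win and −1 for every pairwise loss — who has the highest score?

Pairwise results:
  Fairview vs Harrow: Harrow wins 19–8.
  Fairview vs Brookfield: Brookfield wins 14–13.
  Harrow vs Brookfield: Brookfield wins 14–13.
Copeland scores (wins − losses):
  Fairview: 0 − 2 = -2
  Harrow: 1 − 1 = 0
  Brookfield: 2 − 0 = 2
Brookfield has the best Copeland score.

Brookfield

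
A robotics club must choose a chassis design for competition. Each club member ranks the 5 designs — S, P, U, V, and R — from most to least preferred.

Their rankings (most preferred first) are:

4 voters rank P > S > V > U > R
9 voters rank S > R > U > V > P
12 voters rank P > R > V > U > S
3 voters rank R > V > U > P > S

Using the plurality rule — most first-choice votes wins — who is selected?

First-place vote totals:
  S: 9
  P: 16
  U: 0
  V: 0
  R: 3
P has the most first-place votes.

P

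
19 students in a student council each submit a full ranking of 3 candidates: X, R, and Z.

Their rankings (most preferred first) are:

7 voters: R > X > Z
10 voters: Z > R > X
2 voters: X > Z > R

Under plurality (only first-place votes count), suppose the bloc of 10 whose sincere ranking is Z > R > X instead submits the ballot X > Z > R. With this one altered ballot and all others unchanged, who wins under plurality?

First-place totals with the altered ballot: X 12, R 7, Z 0.
The switch changes the winner from Z to X.

X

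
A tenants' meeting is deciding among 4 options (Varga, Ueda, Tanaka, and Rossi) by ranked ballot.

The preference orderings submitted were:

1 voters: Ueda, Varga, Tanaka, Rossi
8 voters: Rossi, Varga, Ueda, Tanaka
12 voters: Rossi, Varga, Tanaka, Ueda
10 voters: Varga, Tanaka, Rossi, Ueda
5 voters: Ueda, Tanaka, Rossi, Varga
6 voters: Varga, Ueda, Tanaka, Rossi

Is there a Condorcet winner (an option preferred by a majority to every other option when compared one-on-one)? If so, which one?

Head-to-head results (42 voters total):
Varga vs Ueda: Varga wins 36–6.
Varga vs Tanaka: Varga wins 37–5.
Varga vs Rossi: Rossi wins 25–17.
Ueda vs Tanaka: Tanaka wins 22–20.
Ueda vs Rossi: Rossi wins 30–12.
Tanaka vs Rossi: Tanaka wins 22–20.
No candidate beats all others: Varga beats Tanaka beats Rossi beats Varga, a majority cycle.

None — there is no Condorcet winner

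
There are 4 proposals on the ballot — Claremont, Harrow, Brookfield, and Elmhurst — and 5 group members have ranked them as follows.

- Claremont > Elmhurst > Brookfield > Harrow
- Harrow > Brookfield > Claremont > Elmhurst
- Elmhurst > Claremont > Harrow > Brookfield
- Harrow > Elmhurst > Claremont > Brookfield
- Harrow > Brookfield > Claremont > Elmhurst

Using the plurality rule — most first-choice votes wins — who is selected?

Harrow

First-place vote totals:
  Claremont: 1
  Harrow: 3
  Brookfield: 0
  Elmhurst: 1
Harrow has the most first-place votes.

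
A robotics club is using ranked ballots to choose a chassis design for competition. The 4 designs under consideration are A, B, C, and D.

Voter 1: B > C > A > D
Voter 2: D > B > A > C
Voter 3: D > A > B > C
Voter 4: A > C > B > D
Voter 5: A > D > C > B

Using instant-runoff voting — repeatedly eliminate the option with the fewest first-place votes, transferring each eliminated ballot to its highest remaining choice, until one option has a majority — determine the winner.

Round 1: A 2, D 2, B 1, C 0. C has the fewest and is eliminated.
Round 2: A 2, D 2, B 1. B has the fewest and is eliminated.
Round 3: A 3, D 2. A has a majority.

A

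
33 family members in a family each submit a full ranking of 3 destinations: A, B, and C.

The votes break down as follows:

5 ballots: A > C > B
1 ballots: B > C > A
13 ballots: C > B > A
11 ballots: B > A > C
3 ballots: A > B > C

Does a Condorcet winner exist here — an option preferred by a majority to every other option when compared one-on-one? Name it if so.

There is no Condorcet winner

Head-to-head results (33 voters total):
A vs B: B wins 25–8.
A vs C: A wins 19–14.
B vs C: C wins 18–15.
No candidate beats all others: A beats C beats B beats A, a majority cycle.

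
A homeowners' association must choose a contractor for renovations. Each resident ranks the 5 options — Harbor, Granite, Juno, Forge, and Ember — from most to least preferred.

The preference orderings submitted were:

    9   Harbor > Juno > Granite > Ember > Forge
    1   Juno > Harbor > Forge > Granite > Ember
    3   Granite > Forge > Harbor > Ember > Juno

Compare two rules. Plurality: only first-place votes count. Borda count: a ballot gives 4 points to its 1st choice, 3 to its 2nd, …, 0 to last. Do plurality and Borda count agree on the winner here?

Plurality first-place counts: Harbor 9, Granite 3, Juno 1, Forge 0, Ember 0 → Harbor.
Borda totals: Harbor 45, Granite 31, Juno 31, Forge 11, Ember 12 → Harbor.
The two rules agree on Harbor.

Yes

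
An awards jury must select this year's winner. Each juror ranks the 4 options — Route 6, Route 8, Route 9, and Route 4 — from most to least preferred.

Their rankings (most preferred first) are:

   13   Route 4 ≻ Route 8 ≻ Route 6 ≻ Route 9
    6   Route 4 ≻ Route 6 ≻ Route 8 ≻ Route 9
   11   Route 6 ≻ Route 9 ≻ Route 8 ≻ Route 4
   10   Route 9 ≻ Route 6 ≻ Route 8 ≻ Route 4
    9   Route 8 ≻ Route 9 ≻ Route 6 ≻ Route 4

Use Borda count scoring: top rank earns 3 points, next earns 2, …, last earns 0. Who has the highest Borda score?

Borda scores:
  Route 6: 13·1 + 6·2 + 11·3 + 10·2 + 9·1 = 87
  Route 8: 13·2 + 6·1 + 11·1 + 10·1 + 9·3 = 80
  Route 9: 13·0 + 6·0 + 11·2 + 10·3 + 9·2 = 70
  Route 4: 13·3 + 6·3 + 11·0 + 10·0 + 9·0 = 57
Route 6 has the highest total.

Route 6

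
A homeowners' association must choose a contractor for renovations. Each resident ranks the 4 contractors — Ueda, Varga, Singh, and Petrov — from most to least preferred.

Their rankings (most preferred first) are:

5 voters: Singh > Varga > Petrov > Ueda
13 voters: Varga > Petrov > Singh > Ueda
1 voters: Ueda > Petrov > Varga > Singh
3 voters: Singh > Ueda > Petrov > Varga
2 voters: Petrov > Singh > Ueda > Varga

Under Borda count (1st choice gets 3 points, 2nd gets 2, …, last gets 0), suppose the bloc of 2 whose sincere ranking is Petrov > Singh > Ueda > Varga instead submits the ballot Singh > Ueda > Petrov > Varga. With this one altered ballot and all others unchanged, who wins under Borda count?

Varga

Borda totals with the altered ballot: Ueda 13, Varga 50, Singh 43, Petrov 38.
The winner is unchanged: still Varga.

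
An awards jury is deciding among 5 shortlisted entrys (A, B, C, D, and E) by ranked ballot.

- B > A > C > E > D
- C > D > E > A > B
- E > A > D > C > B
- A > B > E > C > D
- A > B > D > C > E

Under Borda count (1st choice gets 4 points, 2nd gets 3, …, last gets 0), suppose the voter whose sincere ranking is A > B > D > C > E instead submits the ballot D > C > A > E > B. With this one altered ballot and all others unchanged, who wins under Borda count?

A

Borda totals with the altered ballot: A 13, B 7, C 11, D 9, E 10.
The winner is unchanged: still A.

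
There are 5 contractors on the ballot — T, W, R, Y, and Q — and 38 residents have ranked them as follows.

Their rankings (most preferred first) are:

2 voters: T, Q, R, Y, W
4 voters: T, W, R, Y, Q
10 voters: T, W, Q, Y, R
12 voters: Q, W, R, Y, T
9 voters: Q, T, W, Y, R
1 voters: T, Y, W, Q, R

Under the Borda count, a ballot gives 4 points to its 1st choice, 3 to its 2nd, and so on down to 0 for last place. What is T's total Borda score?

95

Borda scores:
  T: 2·4 + 4·4 + 10·4 + 12·0 + 9·3 + 4 = 95
  W: 2·0 + 4·3 + 10·3 + 12·3 + 9·2 + 2 = 98
  R: 2·2 + 4·2 + 10·0 + 12·2 + 9·0 + 0 = 36
  Y: 2·1 + 4·1 + 10·1 + 12·1 + 9·1 + 3 = 40
  Q: 2·3 + 4·0 + 10·2 + 12·4 + 9·4 + 1 = 111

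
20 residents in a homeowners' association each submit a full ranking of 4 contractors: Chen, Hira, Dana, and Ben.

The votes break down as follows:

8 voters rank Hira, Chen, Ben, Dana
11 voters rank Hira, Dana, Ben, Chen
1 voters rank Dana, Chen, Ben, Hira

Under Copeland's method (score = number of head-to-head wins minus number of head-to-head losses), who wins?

Hira

Pairwise results:
  Chen vs Hira: Hira wins 19–1.
  Chen vs Dana: Dana wins 12–8.
  Chen vs Ben: Ben wins 11–9.
  Hira vs Dana: Hira wins 19–1.
  Hira vs Ben: Hira wins 19–1.
  Dana vs Ben: Dana wins 12–8.
Copeland scores (wins − losses):
  Chen: 0 − 3 = -3
  Hira: 3 − 0 = 3
  Dana: 2 − 1 = 1
  Ben: 1 − 2 = -1
Hira has the best Copeland score.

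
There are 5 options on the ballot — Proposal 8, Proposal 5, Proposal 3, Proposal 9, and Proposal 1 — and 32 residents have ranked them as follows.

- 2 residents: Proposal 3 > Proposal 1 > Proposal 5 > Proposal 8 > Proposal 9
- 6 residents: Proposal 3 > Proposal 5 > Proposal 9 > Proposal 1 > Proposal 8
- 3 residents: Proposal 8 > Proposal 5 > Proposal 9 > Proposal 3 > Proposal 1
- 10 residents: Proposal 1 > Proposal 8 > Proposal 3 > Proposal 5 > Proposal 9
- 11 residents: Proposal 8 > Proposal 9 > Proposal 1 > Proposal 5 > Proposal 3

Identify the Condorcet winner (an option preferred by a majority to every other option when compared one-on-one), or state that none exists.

Head-to-head results (32 voters total):
Proposal 8 vs Proposal 5: Proposal 8 wins 24–8.
Proposal 8 vs Proposal 3: Proposal 8 wins 24–8.
Proposal 8 vs Proposal 9: Proposal 8 wins 26–6.
Proposal 8 vs Proposal 1: Proposal 1 wins 18–14.
Proposal 5 vs Proposal 3: Proposal 3 wins 18–14.
Proposal 5 vs Proposal 9: Proposal 5 wins 21–11.
Proposal 5 vs Proposal 1: Proposal 1 wins 23–9.
Proposal 3 vs Proposal 9: Proposal 3 wins 18–14.
Proposal 3 vs Proposal 1: Proposal 1 wins 21–11.
Proposal 9 vs Proposal 1: Proposal 9 wins 20–12.
No candidate beats all others: Proposal 8 beats Proposal 9 beats Proposal 1 beats Proposal 8, a majority cycle.

There is no Condorcet winner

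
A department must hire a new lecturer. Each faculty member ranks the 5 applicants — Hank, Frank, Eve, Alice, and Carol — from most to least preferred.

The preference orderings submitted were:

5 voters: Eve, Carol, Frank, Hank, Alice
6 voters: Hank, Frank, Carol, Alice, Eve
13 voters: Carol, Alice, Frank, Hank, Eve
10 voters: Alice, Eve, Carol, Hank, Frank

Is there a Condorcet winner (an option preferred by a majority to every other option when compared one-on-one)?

Head-to-head results (34 voters total):
Hank vs Frank: Frank wins 18–16.
Hank vs Eve: Hank wins 19–15.
Hank vs Alice: Alice wins 23–11.
Hank vs Carol: Carol wins 28–6.
Frank vs Eve: Frank wins 19–15.
Frank vs Alice: Alice wins 23–11.
Frank vs Carol: Carol wins 28–6.
Eve vs Alice: Alice wins 29–5.
Eve vs Carol: Carol wins 19–15.
Alice vs Carol: Carol wins 24–10.
Carol beats each rival — Hank (28–6), Frank (28–6), Eve (19–15), Alice (24–10) — so Carol is the Condorcet winner.

Yes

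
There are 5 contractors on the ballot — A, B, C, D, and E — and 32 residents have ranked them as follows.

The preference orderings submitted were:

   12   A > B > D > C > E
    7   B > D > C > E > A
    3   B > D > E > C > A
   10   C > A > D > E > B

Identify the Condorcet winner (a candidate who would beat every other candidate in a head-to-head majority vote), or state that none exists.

Head-to-head results (32 voters total):
A vs B: A wins 22–10.
A vs C: C wins 20–12.
A vs D: A wins 22–10.
A vs E: A wins 22–10.
B vs C: B wins 22–10.
B vs D: B wins 22–10.
B vs E: B wins 22–10.
C vs D: D wins 22–10.
C vs E: C wins 29–3.
D vs E: D wins 32–0.
No candidate beats all others: A beats B beats C beats A, a majority cycle.

None — there is no Condorcet winner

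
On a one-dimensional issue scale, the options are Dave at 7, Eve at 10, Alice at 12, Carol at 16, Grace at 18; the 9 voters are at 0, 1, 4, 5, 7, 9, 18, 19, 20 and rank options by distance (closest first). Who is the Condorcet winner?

Dave

With single-peaked preferences on a line, the Condorcet winner is the candidate closest to the median voter.
The median voter (position 7) is closest to Dave at 7.
Check: Dave vs Eve — voters closer to Dave: 5 of 9.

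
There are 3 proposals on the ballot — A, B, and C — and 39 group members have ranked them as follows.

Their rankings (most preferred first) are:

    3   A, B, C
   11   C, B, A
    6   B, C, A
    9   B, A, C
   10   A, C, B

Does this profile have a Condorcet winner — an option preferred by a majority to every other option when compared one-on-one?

No

Head-to-head results (39 voters total):
A vs B: B wins 26–13.
A vs C: A wins 22–17.
B vs C: C wins 21–18.
No candidate beats all others: A beats C beats B beats A, a majority cycle.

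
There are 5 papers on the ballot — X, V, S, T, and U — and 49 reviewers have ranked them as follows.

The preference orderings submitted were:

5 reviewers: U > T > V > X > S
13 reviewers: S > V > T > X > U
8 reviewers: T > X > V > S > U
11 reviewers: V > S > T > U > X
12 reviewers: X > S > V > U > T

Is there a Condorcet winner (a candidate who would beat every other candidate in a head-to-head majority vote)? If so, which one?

None — there is no Condorcet winner

Head-to-head results (49 voters total):
X vs V: V wins 29–20.
X vs S: X wins 25–24.
X vs T: T wins 37–12.
X vs U: X wins 33–16.
V vs S: S wins 25–24.
V vs T: V wins 36–13.
V vs U: V wins 44–5.
S vs T: S wins 36–13.
S vs U: S wins 44–5.
T vs U: T wins 32–17.
No candidate beats all others: X beats S beats V beats X, a majority cycle.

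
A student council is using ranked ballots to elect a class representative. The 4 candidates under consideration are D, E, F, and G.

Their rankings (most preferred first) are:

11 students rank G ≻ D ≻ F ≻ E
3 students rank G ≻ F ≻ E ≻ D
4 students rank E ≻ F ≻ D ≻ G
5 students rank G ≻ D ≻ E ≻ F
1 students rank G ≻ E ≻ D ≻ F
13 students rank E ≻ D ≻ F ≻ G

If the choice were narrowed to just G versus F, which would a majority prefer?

Ballots ranking G above F: 11+3+5+1 = 20.
Ballots ranking F above G: 4+13 = 17.
G wins the head-to-head, 20–17.

G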